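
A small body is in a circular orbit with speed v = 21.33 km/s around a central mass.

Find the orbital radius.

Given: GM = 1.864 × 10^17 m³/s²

Convert to SI: v = 21.33 km/s = 21330 m/s.
For a circular orbit, v² = GM / r, so r = GM / v².
r = 1.864e+17 / (21330)² m ≈ 4.097e+08 m = 409.7 Mm.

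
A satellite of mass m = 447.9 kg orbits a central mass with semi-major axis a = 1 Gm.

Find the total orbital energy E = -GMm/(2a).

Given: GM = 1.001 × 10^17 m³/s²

Convert to SI: a = 1 Gm = 1e+09 m.
E = −GMm / (2a).
E = −1.001e+17 · 447.9 / (2 · 1e+09) J ≈ -2.242e+10 J = -22.42 GJ.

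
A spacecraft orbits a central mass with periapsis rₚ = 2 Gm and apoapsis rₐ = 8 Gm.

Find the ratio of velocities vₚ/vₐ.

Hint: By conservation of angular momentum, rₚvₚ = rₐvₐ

Convert to SI: rₚ = 2 Gm = 2e+09 m; rₐ = 8 Gm = 8e+09 m.
Conservation of angular momentum gives rₚvₚ = rₐvₐ, so vₚ/vₐ = rₐ/rₚ.
vₚ/vₐ = 8e+09 / 2e+09 ≈ 4.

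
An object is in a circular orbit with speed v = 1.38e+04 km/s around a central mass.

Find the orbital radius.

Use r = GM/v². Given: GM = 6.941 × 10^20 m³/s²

Convert to SI: v = 1.38e+04 km/s = 1.38e+07 m/s.
For a circular orbit, v² = GM / r, so r = GM / v².
r = 6.941e+20 / (1.38e+07)² m ≈ 3.645e+06 m = 3.645 Mm.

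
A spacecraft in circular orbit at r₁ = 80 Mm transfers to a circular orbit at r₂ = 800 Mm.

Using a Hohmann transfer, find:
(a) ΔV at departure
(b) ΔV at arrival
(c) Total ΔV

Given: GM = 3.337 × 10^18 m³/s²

Convert to SI: r₁ = 80 Mm = 8e+07 m; r₂ = 800 Mm = 8e+08 m.
Transfer semi-major axis: a_t = (r₁ + r₂)/2 = (8e+07 + 8e+08)/2 = 4.4e+08 m.
Circular speeds: v₁ = √(GM/r₁) = 204236 m/s, v₂ = √(GM/r₂) = 64585.2 m/s.
Transfer speeds (vis-viva v² = GM(2/r − 1/a_t)): v₁ᵗ = 275392 m/s, v₂ᵗ = 27539.2 m/s.
(a) ΔV₁ = |v₁ᵗ − v₁| ≈ 7.116e+04 m/s = 71.16 km/s.
(b) ΔV₂ = |v₂ − v₂ᵗ| ≈ 3.705e+04 m/s = 37.05 km/s.
(c) ΔV_total = ΔV₁ + ΔV₂ ≈ 1.082e+05 m/s = 108.2 km/s.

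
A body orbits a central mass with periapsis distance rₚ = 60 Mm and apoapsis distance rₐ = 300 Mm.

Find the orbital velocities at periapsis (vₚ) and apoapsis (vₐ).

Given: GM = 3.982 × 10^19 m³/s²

Convert to SI: rₚ = 60 Mm = 6e+07 m; rₐ = 300 Mm = 3e+08 m.
Use the vis-viva equation v² = GM(2/r − 1/a) with a = (rₚ + rₐ)/2 = (6e+07 + 3e+08)/2 = 1.8e+08 m.
vₚ = √(GM · (2/rₚ − 1/a)) = √(3.982e+19 · (2/6e+07 − 1/1.8e+08)) m/s ≈ 1.052e+06 m/s = 1052 km/s.
vₐ = √(GM · (2/rₐ − 1/a)) = √(3.982e+19 · (2/3e+08 − 1/1.8e+08)) m/s ≈ 2.103e+05 m/s = 210.3 km/s.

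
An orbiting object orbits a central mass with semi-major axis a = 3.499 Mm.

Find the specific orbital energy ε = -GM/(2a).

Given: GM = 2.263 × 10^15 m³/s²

Convert to SI: a = 3.499 Mm = 3.499e+06 m.
ε = −GM / (2a).
ε = −2.263e+15 / (2 · 3.499e+06) J/kg ≈ -3.234e+08 J/kg = -323.4 MJ/kg.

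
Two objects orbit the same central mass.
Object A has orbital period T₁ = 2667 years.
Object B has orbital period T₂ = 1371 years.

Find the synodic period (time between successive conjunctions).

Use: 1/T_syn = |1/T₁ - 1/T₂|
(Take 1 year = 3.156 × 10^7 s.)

Convert to SI: T₁ = 2667 years = 8.41705e+10 s; T₂ = 1371 years = 4.32688e+10 s.
T_syn = |T₁ · T₂ / (T₁ − T₂)|.
T_syn = |8.41705e+10 · 4.32688e+10 / (8.41705e+10 − 4.32688e+10)| s ≈ 8.904e+10 s = 2821 years.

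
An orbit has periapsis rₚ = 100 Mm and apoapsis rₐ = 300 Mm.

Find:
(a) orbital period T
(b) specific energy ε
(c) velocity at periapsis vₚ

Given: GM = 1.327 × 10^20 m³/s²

Convert to SI: rₚ = 100 Mm = 1e+08 m; rₐ = 300 Mm = 3e+08 m.
(a) With a = (rₚ + rₐ)/2 = 2e+08 m, T = 2π √(a³/GM) = 2π √((2e+08)³/1.327e+20) s ≈ 1543 s
(b) With a = (rₚ + rₐ)/2 = 2e+08 m, ε = −GM/(2a) = −1.327e+20/(2 · 2e+08) J/kg ≈ -3.318e+11 J/kg
(c) With a = (rₚ + rₐ)/2 = 2e+08 m, vₚ = √(GM (2/rₚ − 1/a)) = √(1.327e+20 · (2/1e+08 − 1/2e+08)) m/s ≈ 1.411e+06 m/s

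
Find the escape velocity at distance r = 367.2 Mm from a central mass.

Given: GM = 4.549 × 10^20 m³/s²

Convert to SI: r = 367.2 Mm = 3.672e+08 m.
Escape velocity comes from setting total energy to zero: ½v² − GM/r = 0 ⇒ v_esc = √(2GM / r).
v_esc = √(2 · 4.549e+20 / 3.672e+08) m/s ≈ 1.574e+06 m/s = 1574 km/s.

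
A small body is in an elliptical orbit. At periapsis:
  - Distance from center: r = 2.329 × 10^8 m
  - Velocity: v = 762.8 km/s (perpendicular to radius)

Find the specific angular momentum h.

Convert to SI: v = 762.8 km/s = 762800 m/s.
With v perpendicular to r, h = r · v.
h = 2.329e+08 · 762800 m²/s ≈ 1.777e+14 m²/s.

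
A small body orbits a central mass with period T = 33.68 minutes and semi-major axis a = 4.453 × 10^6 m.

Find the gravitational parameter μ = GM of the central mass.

Convert to SI: T = 33.68 minutes = 2020.8 s.
GM = 4π² · a³ / T².
GM = 4π² · (4.453e+06)³ / (2020.8)² m³/s² ≈ 8.536e+14 m³/s² = 8.536 × 10^14 m³/s².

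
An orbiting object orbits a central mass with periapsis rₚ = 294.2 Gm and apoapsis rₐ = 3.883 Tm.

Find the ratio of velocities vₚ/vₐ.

Convert to SI: rₚ = 294.2 Gm = 2.942e+11 m; rₐ = 3.883 Tm = 3.883e+12 m.
Conservation of angular momentum gives rₚvₚ = rₐvₐ, so vₚ/vₐ = rₐ/rₚ.
vₚ/vₐ = 3.883e+12 / 2.942e+11 ≈ 13.2.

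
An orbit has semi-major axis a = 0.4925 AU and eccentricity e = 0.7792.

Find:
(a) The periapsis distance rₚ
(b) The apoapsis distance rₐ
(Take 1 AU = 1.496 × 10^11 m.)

Convert to SI: a = 0.4925 AU = 7.3678e+10 m.
(a) rₚ = a(1 − e) = 7.3678e+10 · (1 − 0.7792) = 7.3678e+10 · 0.2208 ≈ 1.627e+10 m = 0.1087 AU.
(b) rₐ = a(1 + e) = 7.3678e+10 · (1 + 0.7792) = 7.3678e+10 · 1.7792 ≈ 1.311e+11 m = 0.8763 AU.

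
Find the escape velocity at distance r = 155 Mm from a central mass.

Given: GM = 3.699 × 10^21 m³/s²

Convert to SI: r = 155 Mm = 1.55e+08 m.
Escape velocity comes from setting total energy to zero: ½v² − GM/r = 0 ⇒ v_esc = √(2GM / r).
v_esc = √(2 · 3.699e+21 / 1.55e+08) m/s ≈ 6.909e+06 m/s = 6909 km/s.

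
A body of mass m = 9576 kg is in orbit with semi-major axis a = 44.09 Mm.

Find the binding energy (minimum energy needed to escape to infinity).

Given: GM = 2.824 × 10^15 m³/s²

Convert to SI: a = 44.09 Mm = 4.409e+07 m.
Total orbital energy is E = −GMm/(2a); binding energy is E_bind = −E = GMm/(2a).
E_bind = 2.824e+15 · 9576 / (2 · 4.409e+07) J ≈ 3.067e+11 J = 306.7 GJ.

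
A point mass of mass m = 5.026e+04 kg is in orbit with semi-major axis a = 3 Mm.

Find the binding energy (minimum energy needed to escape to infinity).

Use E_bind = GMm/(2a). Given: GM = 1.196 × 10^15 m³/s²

Convert to SI: a = 3 Mm = 3e+06 m.
Total orbital energy is E = −GMm/(2a); binding energy is E_bind = −E = GMm/(2a).
E_bind = 1.196e+15 · 5.026e+04 / (2 · 3e+06) J ≈ 1.002e+13 J = 10.02 TJ.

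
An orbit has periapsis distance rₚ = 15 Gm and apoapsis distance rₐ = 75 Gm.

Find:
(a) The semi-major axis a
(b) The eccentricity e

Convert to SI: rₚ = 15 Gm = 1.5e+10 m; rₐ = 75 Gm = 7.5e+10 m.
(a) a = (rₚ + rₐ) / 2 = (1.5e+10 + 7.5e+10) / 2 ≈ 4.5e+10 m = 45 Gm.
(b) e = (rₐ − rₚ) / (rₐ + rₚ) = (7.5e+10 − 1.5e+10) / (7.5e+10 + 1.5e+10) ≈ 0.6667.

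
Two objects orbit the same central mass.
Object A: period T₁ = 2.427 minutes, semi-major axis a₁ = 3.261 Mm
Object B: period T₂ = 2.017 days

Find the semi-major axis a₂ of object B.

Convert to SI: T₁ = 2.427 minutes = 145.62 s; a₁ = 3.261 Mm = 3.261e+06 m; T₂ = 2.017 days = 174269 s.
Kepler's third law: (T₁/T₂)² = (a₁/a₂)³ ⇒ a₂ = a₁ · (T₂/T₁)^(2/3).
T₂/T₁ = 174269 / 145.62 = 1196.74.
a₂ = 3.261e+06 · (1196.74)^(2/3) m ≈ 3.676e+08 m = 367.6 Mm.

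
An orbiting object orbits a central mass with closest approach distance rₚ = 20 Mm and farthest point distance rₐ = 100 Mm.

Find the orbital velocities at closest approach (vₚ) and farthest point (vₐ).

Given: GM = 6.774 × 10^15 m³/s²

Convert to SI: rₚ = 20 Mm = 2e+07 m; rₐ = 100 Mm = 1e+08 m.
Use the vis-viva equation v² = GM(2/r − 1/a) with a = (rₚ + rₐ)/2 = (2e+07 + 1e+08)/2 = 6e+07 m.
vₚ = √(GM · (2/rₚ − 1/a)) = √(6.774e+15 · (2/2e+07 − 1/6e+07)) m/s ≈ 2.376e+04 m/s = 23.76 km/s.
vₐ = √(GM · (2/rₐ − 1/a)) = √(6.774e+15 · (2/1e+08 − 1/6e+07)) m/s ≈ 4752 m/s = 4.752 km/s.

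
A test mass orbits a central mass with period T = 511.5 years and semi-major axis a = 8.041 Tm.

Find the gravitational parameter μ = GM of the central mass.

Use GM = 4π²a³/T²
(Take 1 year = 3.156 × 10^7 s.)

Convert to SI: T = 511.5 years = 1.61429e+10 s; a = 8.041 Tm = 8.041e+12 m.
GM = 4π² · a³ / T².
GM = 4π² · (8.041e+12)³ / (1.61429e+10)² m³/s² ≈ 7.876e+19 m³/s² = 7.876 × 10^19 m³/s².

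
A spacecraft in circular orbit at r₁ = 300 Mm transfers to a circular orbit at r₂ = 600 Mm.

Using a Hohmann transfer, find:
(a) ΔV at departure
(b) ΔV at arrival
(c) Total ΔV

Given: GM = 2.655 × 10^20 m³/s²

Convert to SI: r₁ = 300 Mm = 3e+08 m; r₂ = 600 Mm = 6e+08 m.
Transfer semi-major axis: a_t = (r₁ + r₂)/2 = (3e+08 + 6e+08)/2 = 4.5e+08 m.
Circular speeds: v₁ = √(GM/r₁) = 940744 m/s, v₂ = √(GM/r₂) = 665207 m/s.
Transfer speeds (vis-viva v² = GM(2/r − 1/a_t)): v₁ᵗ = 1.08628e+06 m/s, v₂ᵗ = 543139 m/s.
(a) ΔV₁ = |v₁ᵗ − v₁| ≈ 1.455e+05 m/s = 145.5 km/s.
(b) ΔV₂ = |v₂ − v₂ᵗ| ≈ 1.221e+05 m/s = 122.1 km/s.
(c) ΔV_total = ΔV₁ + ΔV₂ ≈ 2.676e+05 m/s = 267.6 km/s.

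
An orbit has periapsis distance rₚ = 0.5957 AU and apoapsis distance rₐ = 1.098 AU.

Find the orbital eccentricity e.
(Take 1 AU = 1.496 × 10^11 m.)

Convert to SI: rₚ = 0.5957 AU = 8.91167e+10 m; rₐ = 1.098 AU = 1.64261e+11 m.
e = (rₐ − rₚ) / (rₐ + rₚ).
e = (1.64261e+11 − 8.91167e+10) / (1.64261e+11 + 8.91167e+10) = 7.51441e+10 / 2.53378e+11 ≈ 0.2966.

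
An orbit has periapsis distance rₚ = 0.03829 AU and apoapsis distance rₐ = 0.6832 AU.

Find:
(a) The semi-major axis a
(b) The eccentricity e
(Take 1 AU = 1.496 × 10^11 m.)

Convert to SI: rₚ = 0.03829 AU = 5.72818e+09 m; rₐ = 0.6832 AU = 1.02207e+11 m.
(a) a = (rₚ + rₐ) / 2 = (5.72818e+09 + 1.02207e+11) / 2 ≈ 5.397e+10 m = 0.3607 AU.
(b) e = (rₐ − rₚ) / (rₐ + rₚ) = (1.02207e+11 − 5.72818e+09) / (1.02207e+11 + 5.72818e+09) ≈ 0.8939.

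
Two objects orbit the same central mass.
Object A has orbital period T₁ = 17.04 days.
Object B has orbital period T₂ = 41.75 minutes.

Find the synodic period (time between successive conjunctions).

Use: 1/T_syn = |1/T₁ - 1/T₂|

Convert to SI: T₁ = 17.04 days = 1.47226e+06 s; T₂ = 41.75 minutes = 2505 s.
T_syn = |T₁ · T₂ / (T₁ − T₂)|.
T_syn = |1.47226e+06 · 2505 / (1.47226e+06 − 2505)| s ≈ 2509 s = 41.82 minutes.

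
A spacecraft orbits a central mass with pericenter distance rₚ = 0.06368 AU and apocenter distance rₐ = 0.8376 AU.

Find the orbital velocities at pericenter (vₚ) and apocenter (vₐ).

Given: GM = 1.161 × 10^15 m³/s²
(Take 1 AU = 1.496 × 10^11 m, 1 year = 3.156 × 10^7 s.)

Convert to SI: rₚ = 0.06368 AU = 9.52653e+09 m; rₐ = 0.8376 AU = 1.25305e+11 m.
Use the vis-viva equation v² = GM(2/r − 1/a) with a = (rₚ + rₐ)/2 = (9.52653e+09 + 1.25305e+11)/2 = 6.74157e+10 m.
vₚ = √(GM · (2/rₚ − 1/a)) = √(1.161e+15 · (2/9.52653e+09 − 1/6.74157e+10)) m/s ≈ 475.9 m/s = 0.1004 AU/year.
vₐ = √(GM · (2/rₐ − 1/a)) = √(1.161e+15 · (2/1.25305e+11 − 1/6.74157e+10)) m/s ≈ 36.18 m/s = 0.007634 AU/year.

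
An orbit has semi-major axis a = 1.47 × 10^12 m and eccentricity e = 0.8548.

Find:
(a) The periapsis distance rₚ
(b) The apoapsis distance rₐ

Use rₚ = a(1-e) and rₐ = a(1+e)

(a) rₚ = a(1 − e) = 1.47e+12 · (1 − 0.8548) = 1.47e+12 · 0.1452 ≈ 2.134e+11 m = 2.134 × 10^11 m.
(b) rₐ = a(1 + e) = 1.47e+12 · (1 + 0.8548) = 1.47e+12 · 1.8548 ≈ 2.727e+12 m = 2.727 × 10^12 m.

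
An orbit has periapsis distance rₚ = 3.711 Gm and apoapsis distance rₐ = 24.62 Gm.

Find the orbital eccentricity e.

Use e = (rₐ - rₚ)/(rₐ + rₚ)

Convert to SI: rₚ = 3.711 Gm = 3.711e+09 m; rₐ = 24.62 Gm = 2.462e+10 m.
e = (rₐ − rₚ) / (rₐ + rₚ).
e = (2.462e+10 − 3.711e+09) / (2.462e+10 + 3.711e+09) = 2.0909e+10 / 2.8331e+10 ≈ 0.738.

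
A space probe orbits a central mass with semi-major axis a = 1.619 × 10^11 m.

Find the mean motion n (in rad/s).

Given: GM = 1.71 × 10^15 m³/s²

n = √(GM / a³).
n = √(1.71e+15 / (1.619e+11)³) rad/s ≈ 6.348e-10 rad/s.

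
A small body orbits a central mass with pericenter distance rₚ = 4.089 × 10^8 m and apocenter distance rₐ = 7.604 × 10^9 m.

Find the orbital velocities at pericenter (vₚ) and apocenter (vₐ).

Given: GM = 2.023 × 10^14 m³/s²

Use the vis-viva equation v² = GM(2/r − 1/a) with a = (rₚ + rₐ)/2 = (4.089e+08 + 7.604e+09)/2 = 4.00645e+09 m.
vₚ = √(GM · (2/rₚ − 1/a)) = √(2.023e+14 · (2/4.089e+08 − 1/4.00645e+09)) m/s ≈ 969 m/s = 969 m/s.
vₐ = √(GM · (2/rₐ − 1/a)) = √(2.023e+14 · (2/7.604e+09 − 1/4.00645e+09)) m/s ≈ 52.11 m/s = 52.11 m/s.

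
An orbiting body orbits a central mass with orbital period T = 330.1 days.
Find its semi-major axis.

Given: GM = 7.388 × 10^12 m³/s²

Convert to SI: T = 330.1 days = 2.85206e+07 s.
Invert Kepler's third law: a = (GM · T² / (4π²))^(1/3).
Substituting T = 2.85206e+07 s and GM = 7.388e+12 m³/s²:
a = (7.388e+12 · (2.85206e+07)² / (4π²))^(1/3) m
a ≈ 5.339e+08 m = 5.339 × 10^8 m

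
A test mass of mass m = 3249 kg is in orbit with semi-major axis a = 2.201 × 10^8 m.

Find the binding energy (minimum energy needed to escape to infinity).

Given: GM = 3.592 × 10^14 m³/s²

Total orbital energy is E = −GMm/(2a); binding energy is E_bind = −E = GMm/(2a).
E_bind = 3.592e+14 · 3249 / (2 · 2.201e+08) J ≈ 2.651e+09 J = 2.651 GJ.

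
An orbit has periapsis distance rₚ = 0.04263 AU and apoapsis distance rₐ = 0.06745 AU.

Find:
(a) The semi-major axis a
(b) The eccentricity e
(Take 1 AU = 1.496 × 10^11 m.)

Convert to SI: rₚ = 0.04263 AU = 6.37745e+09 m; rₐ = 0.06745 AU = 1.00905e+10 m.
(a) a = (rₚ + rₐ) / 2 = (6.37745e+09 + 1.00905e+10) / 2 ≈ 8.234e+09 m = 0.05504 AU.
(b) e = (rₐ − rₚ) / (rₐ + rₚ) = (1.00905e+10 − 6.37745e+09) / (1.00905e+10 + 6.37745e+09) ≈ 0.2255.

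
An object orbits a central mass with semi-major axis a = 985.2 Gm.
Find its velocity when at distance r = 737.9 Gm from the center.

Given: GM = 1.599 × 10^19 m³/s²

Convert to SI: a = 985.2 Gm = 9.852e+11 m; r = 737.9 Gm = 7.379e+11 m.
Vis-viva: v = √(GM · (2/r − 1/a)).
2/r − 1/a = 2/7.379e+11 − 1/9.852e+11 = 1.69537e-12 m⁻¹.
v = √(1.599e+19 · 1.69537e-12) m/s ≈ 5207 m/s = 5.207 km/s.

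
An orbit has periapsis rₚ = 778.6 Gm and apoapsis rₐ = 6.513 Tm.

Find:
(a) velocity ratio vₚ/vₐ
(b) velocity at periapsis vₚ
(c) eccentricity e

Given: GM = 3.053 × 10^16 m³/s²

Convert to SI: rₚ = 778.6 Gm = 7.786e+11 m; rₐ = 6.513 Tm = 6.513e+12 m.
(a) Conservation of angular momentum (rₚvₚ = rₐvₐ) gives vₚ/vₐ = rₐ/rₚ = 6.513e+12/7.786e+11 ≈ 8.365
(b) With a = (rₚ + rₐ)/2 = 3.6458e+12 m, vₚ = √(GM (2/rₚ − 1/a)) = √(3.053e+16 · (2/7.786e+11 − 1/3.6458e+12)) m/s ≈ 264.7 m/s
(c) e = (rₐ − rₚ)/(rₐ + rₚ) = (6.513e+12 − 7.786e+11)/(6.513e+12 + 7.786e+11) ≈ 0.7864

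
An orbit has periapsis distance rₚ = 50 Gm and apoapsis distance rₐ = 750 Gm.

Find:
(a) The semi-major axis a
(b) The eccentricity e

Convert to SI: rₚ = 50 Gm = 5e+10 m; rₐ = 750 Gm = 7.5e+11 m.
(a) a = (rₚ + rₐ) / 2 = (5e+10 + 7.5e+11) / 2 ≈ 4e+11 m = 400 Gm.
(b) e = (rₐ − rₚ) / (rₐ + rₚ) = (7.5e+11 − 5e+10) / (7.5e+11 + 5e+10) ≈ 0.875.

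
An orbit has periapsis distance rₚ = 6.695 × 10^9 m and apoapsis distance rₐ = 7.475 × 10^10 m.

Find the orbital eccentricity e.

e = (rₐ − rₚ) / (rₐ + rₚ).
e = (7.475e+10 − 6.695e+09) / (7.475e+10 + 6.695e+09) = 6.8055e+10 / 8.1445e+10 ≈ 0.8356.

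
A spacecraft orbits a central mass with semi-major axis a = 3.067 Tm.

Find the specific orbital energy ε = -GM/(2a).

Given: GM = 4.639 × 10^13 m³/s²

Convert to SI: a = 3.067 Tm = 3.067e+12 m.
ε = −GM / (2a).
ε = −4.639e+13 / (2 · 3.067e+12) J/kg ≈ -7.563 J/kg = -7.563 J/kg.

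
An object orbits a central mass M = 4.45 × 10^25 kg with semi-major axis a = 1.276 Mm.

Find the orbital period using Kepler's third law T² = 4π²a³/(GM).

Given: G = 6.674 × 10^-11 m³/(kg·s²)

Convert to SI: a = 1.276 Mm = 1.276e+06 m.
GM = G · M = 6.674e-11 · 4.45e+25 = 2.96993e+15 m³/s².
Kepler's third law: T = 2π √(a³ / GM).
Substituting a = 1.276e+06 m and GM = 2.96993e+15 m³/s²:
T = 2π √((1.276e+06)³ / 2.96993e+15) s
T ≈ 166.2 s = 2.77 minutes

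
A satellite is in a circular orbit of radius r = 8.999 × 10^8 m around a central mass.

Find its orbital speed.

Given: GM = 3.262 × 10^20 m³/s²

For a circular orbit, gravity supplies the centripetal force, so v = √(GM / r).
v = √(3.262e+20 / 8.999e+08) m/s ≈ 6.021e+05 m/s = 602.1 km/s.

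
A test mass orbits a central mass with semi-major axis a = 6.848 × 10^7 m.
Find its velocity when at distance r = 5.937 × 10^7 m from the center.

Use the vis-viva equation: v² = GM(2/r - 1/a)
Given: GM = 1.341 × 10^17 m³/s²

Vis-viva: v = √(GM · (2/r − 1/a)).
2/r − 1/a = 2/5.937e+07 − 1/6.848e+07 = 1.90842e-08 m⁻¹.
v = √(1.341e+17 · 1.90842e-08) m/s ≈ 5.059e+04 m/s = 50.59 km/s.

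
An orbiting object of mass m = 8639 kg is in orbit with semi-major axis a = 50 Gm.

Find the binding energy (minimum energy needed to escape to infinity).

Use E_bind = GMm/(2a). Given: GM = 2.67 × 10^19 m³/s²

Convert to SI: a = 50 Gm = 5e+10 m.
Total orbital energy is E = −GMm/(2a); binding energy is E_bind = −E = GMm/(2a).
E_bind = 2.67e+19 · 8639 / (2 · 5e+10) J ≈ 2.307e+12 J = 2.307 TJ.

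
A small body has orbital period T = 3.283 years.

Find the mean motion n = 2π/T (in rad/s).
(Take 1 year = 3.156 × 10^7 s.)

Convert to SI: T = 3.283 years = 1.03611e+08 s.
n = 2π / T.
n = 2π / 1.03611e+08 s ≈ 6.064e-08 rad/s.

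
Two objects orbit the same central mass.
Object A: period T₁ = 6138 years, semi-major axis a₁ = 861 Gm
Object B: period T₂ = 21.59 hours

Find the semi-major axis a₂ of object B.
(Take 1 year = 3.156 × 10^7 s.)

Convert to SI: T₁ = 6138 years = 1.93715e+11 s; a₁ = 861 Gm = 8.61e+11 m; T₂ = 21.59 hours = 77724 s.
Kepler's third law: (T₁/T₂)² = (a₁/a₂)³ ⇒ a₂ = a₁ · (T₂/T₁)^(2/3).
T₂/T₁ = 77724 / 1.93715e+11 = 4.01228e-07.
a₂ = 8.61e+11 · (4.01228e-07)^(2/3) m ≈ 4.684e+07 m = 46.84 Mm.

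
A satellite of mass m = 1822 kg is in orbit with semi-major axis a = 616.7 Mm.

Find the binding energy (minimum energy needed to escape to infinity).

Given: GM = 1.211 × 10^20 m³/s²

Convert to SI: a = 616.7 Mm = 6.167e+08 m.
Total orbital energy is E = −GMm/(2a); binding energy is E_bind = −E = GMm/(2a).
E_bind = 1.211e+20 · 1822 / (2 · 6.167e+08) J ≈ 1.789e+14 J = 178.9 TJ.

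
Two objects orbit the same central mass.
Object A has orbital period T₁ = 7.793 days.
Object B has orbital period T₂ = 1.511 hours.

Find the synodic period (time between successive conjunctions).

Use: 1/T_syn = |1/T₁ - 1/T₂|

Convert to SI: T₁ = 7.793 days = 673315 s; T₂ = 1.511 hours = 5439.6 s.
T_syn = |T₁ · T₂ / (T₁ − T₂)|.
T_syn = |673315 · 5439.6 / (673315 − 5439.6)| s ≈ 5484 s = 1.523 hours.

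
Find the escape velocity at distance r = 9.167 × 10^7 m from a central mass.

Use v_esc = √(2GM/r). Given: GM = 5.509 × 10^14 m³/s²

Escape velocity comes from setting total energy to zero: ½v² − GM/r = 0 ⇒ v_esc = √(2GM / r).
v_esc = √(2 · 5.509e+14 / 9.167e+07) m/s ≈ 3467 m/s = 3.467 km/s.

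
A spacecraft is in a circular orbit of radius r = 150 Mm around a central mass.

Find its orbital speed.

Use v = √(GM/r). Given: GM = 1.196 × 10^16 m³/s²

Convert to SI: r = 150 Mm = 1.5e+08 m.
For a circular orbit, gravity supplies the centripetal force, so v = √(GM / r).
v = √(1.196e+16 / 1.5e+08) m/s ≈ 8929 m/s = 8.929 km/s.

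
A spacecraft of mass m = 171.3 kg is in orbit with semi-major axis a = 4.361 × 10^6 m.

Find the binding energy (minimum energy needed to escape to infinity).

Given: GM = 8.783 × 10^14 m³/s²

Total orbital energy is E = −GMm/(2a); binding energy is E_bind = −E = GMm/(2a).
E_bind = 8.783e+14 · 171.3 / (2 · 4.361e+06) J ≈ 1.725e+10 J = 17.25 GJ.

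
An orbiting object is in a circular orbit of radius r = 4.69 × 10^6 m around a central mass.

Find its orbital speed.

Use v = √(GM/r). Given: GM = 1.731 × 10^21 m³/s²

For a circular orbit, gravity supplies the centripetal force, so v = √(GM / r).
v = √(1.731e+21 / 4.69e+06) m/s ≈ 1.921e+07 m/s = 1.921e+04 km/s.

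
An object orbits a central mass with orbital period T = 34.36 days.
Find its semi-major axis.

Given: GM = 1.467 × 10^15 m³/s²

Convert to SI: T = 34.36 days = 2.9687e+06 s.
Invert Kepler's third law: a = (GM · T² / (4π²))^(1/3).
Substituting T = 2.9687e+06 s and GM = 1.467e+15 m³/s²:
a = (1.467e+15 · (2.9687e+06)² / (4π²))^(1/3) m
a ≈ 6.893e+08 m = 689.3 Mm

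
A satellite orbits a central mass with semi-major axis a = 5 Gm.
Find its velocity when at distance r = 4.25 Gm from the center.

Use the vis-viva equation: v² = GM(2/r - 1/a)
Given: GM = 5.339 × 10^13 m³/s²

Convert to SI: a = 5 Gm = 5e+09 m; r = 4.25 Gm = 4.25e+09 m.
Vis-viva: v = √(GM · (2/r − 1/a)).
2/r − 1/a = 2/4.25e+09 − 1/5e+09 = 2.70588e-10 m⁻¹.
v = √(5.339e+13 · 2.70588e-10) m/s ≈ 120.2 m/s = 120.2 m/s.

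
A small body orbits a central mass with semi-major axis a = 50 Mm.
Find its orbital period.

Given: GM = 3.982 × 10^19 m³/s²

Convert to SI: a = 50 Mm = 5e+07 m.
Kepler's third law: T = 2π √(a³ / GM).
Substituting a = 5e+07 m and GM = 3.982e+19 m³/s²:
T = 2π √((5e+07)³ / 3.982e+19) s
T ≈ 352 s = 5.867 minutes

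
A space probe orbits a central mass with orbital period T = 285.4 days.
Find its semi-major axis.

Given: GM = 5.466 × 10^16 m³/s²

Convert to SI: T = 285.4 days = 2.46586e+07 s.
Invert Kepler's third law: a = (GM · T² / (4π²))^(1/3).
Substituting T = 2.46586e+07 s and GM = 5.466e+16 m³/s²:
a = (5.466e+16 · (2.46586e+07)² / (4π²))^(1/3) m
a ≈ 9.442e+09 m = 9.442 Gm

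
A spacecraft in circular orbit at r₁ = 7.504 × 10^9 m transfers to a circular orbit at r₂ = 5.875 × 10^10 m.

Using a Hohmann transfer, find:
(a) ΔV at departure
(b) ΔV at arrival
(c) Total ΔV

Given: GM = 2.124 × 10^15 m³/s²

Transfer semi-major axis: a_t = (r₁ + r₂)/2 = (7.504e+09 + 5.875e+10)/2 = 3.3127e+10 m.
Circular speeds: v₁ = √(GM/r₁) = 532.024 m/s, v₂ = √(GM/r₂) = 190.14 m/s.
Transfer speeds (vis-viva v² = GM(2/r − 1/a_t)): v₁ᵗ = 708.506 m/s, v₂ᵗ = 90.4959 m/s.
(a) ΔV₁ = |v₁ᵗ − v₁| ≈ 176.5 m/s = 176.5 m/s.
(b) ΔV₂ = |v₂ − v₂ᵗ| ≈ 99.64 m/s = 99.64 m/s.
(c) ΔV_total = ΔV₁ + ΔV₂ ≈ 276.1 m/s = 276.1 m/s.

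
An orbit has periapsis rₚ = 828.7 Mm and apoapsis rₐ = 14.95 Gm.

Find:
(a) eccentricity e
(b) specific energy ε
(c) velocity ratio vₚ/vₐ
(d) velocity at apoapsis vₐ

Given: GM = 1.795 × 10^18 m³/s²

Convert to SI: rₚ = 828.7 Mm = 8.287e+08 m; rₐ = 14.95 Gm = 1.495e+10 m.
(a) e = (rₐ − rₚ)/(rₐ + rₚ) = (1.495e+10 − 8.287e+08)/(1.495e+10 + 8.287e+08) ≈ 0.895
(b) With a = (rₚ + rₐ)/2 = 7.88935e+09 m, ε = −GM/(2a) = −1.795e+18/(2 · 7.88935e+09) J/kg ≈ -1.138e+08 J/kg
(c) Conservation of angular momentum (rₚvₚ = rₐvₐ) gives vₚ/vₐ = rₐ/rₚ = 1.495e+10/8.287e+08 ≈ 18.04
(d) With a = (rₚ + rₐ)/2 = 7.88935e+09 m, vₐ = √(GM (2/rₐ − 1/a)) = √(1.795e+18 · (2/1.495e+10 − 1/7.88935e+09)) m/s ≈ 3551 m/s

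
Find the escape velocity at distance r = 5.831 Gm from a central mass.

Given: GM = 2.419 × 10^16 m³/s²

Convert to SI: r = 5.831 Gm = 5.831e+09 m.
Escape velocity comes from setting total energy to zero: ½v² − GM/r = 0 ⇒ v_esc = √(2GM / r).
v_esc = √(2 · 2.419e+16 / 5.831e+09) m/s ≈ 2880 m/s = 2.88 km/s.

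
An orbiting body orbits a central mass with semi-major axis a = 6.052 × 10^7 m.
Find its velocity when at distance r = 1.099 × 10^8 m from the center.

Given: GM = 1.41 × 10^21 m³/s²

Vis-viva: v = √(GM · (2/r − 1/a)).
2/r − 1/a = 2/1.099e+08 − 1/6.052e+07 = 1.6749e-09 m⁻¹.
v = √(1.41e+21 · 1.6749e-09) m/s ≈ 1.537e+06 m/s = 1537 km/s.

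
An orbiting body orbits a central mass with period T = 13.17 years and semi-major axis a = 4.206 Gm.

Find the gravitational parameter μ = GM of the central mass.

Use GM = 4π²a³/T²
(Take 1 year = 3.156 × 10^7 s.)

Convert to SI: T = 13.17 years = 4.15645e+08 s; a = 4.206 Gm = 4.206e+09 m.
GM = 4π² · a³ / T².
GM = 4π² · (4.206e+09)³ / (4.15645e+08)² m³/s² ≈ 1.7e+13 m³/s² = 1.7 × 10^13 m³/s².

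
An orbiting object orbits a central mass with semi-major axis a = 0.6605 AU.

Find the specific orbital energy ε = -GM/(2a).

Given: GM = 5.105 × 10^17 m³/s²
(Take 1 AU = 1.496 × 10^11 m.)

Convert to SI: a = 0.6605 AU = 9.88108e+10 m.
ε = −GM / (2a).
ε = −5.105e+17 / (2 · 9.88108e+10) J/kg ≈ -2.583e+06 J/kg = -2.583 MJ/kg.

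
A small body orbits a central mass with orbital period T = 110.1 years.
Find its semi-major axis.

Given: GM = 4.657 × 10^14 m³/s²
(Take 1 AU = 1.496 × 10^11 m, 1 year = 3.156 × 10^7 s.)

Convert to SI: T = 110.1 years = 3.47476e+09 s.
Invert Kepler's third law: a = (GM · T² / (4π²))^(1/3).
Substituting T = 3.47476e+09 s and GM = 4.657e+14 m³/s²:
a = (4.657e+14 · (3.47476e+09)² / (4π²))^(1/3) m
a ≈ 5.222e+10 m = 0.3491 AU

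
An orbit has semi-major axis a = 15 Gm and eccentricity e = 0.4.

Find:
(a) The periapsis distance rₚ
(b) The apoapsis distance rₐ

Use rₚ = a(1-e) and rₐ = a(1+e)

Convert to SI: a = 15 Gm = 1.5e+10 m.
(a) rₚ = a(1 − e) = 1.5e+10 · (1 − 0.4) = 1.5e+10 · 0.6 ≈ 9e+09 m = 9 Gm.
(b) rₐ = a(1 + e) = 1.5e+10 · (1 + 0.4) = 1.5e+10 · 1.4 ≈ 2.1e+10 m = 21 Gm.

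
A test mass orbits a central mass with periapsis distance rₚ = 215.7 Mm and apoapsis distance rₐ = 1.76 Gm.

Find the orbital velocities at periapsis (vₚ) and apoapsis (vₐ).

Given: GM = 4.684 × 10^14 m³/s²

Convert to SI: rₚ = 215.7 Mm = 2.157e+08 m; rₐ = 1.76 Gm = 1.76e+09 m.
Use the vis-viva equation v² = GM(2/r − 1/a) with a = (rₚ + rₐ)/2 = (2.157e+08 + 1.76e+09)/2 = 9.8785e+08 m.
vₚ = √(GM · (2/rₚ − 1/a)) = √(4.684e+14 · (2/2.157e+08 − 1/9.8785e+08)) m/s ≈ 1967 m/s = 1.967 km/s.
vₐ = √(GM · (2/rₐ − 1/a)) = √(4.684e+14 · (2/1.76e+09 − 1/9.8785e+08)) m/s ≈ 241.1 m/s = 241.1 m/s.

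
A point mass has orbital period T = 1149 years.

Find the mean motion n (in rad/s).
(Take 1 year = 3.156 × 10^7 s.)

Convert to SI: T = 1149 years = 3.62624e+10 s.
n = 2π / T.
n = 2π / 3.62624e+10 s ≈ 1.733e-10 rad/s.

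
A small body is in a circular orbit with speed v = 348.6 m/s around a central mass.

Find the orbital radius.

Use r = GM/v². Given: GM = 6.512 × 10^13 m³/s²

For a circular orbit, v² = GM / r, so r = GM / v².
r = 6.512e+13 / (348.6)² m ≈ 5.359e+08 m = 535.9 Mm.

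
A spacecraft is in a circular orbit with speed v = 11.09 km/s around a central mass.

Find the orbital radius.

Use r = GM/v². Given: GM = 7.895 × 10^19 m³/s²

Convert to SI: v = 11.09 km/s = 11090 m/s.
For a circular orbit, v² = GM / r, so r = GM / v².
r = 7.895e+19 / (11090)² m ≈ 6.419e+11 m = 641.9 Gm.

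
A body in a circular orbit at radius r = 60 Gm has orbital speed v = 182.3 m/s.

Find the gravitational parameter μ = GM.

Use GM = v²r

Convert to SI: r = 60 Gm = 6e+10 m.
For a circular orbit v² = GM/r, so GM = v² · r.
GM = (182.3)² · 6e+10 m³/s² ≈ 1.994e+15 m³/s² = 1.994 × 10^15 m³/s².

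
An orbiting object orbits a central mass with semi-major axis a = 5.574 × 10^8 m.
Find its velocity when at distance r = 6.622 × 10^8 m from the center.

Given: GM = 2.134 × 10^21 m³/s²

Vis-viva: v = √(GM · (2/r − 1/a)).
2/r − 1/a = 2/6.622e+08 − 1/5.574e+08 = 1.22619e-09 m⁻¹.
v = √(2.134e+21 · 1.22619e-09) m/s ≈ 1.618e+06 m/s = 1618 km/s.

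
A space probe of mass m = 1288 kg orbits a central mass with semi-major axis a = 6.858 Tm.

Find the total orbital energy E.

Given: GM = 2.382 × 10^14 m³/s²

Convert to SI: a = 6.858 Tm = 6.858e+12 m.
E = −GMm / (2a).
E = −2.382e+14 · 1288 / (2 · 6.858e+12) J ≈ -2.237e+04 J = -22.37 kJ.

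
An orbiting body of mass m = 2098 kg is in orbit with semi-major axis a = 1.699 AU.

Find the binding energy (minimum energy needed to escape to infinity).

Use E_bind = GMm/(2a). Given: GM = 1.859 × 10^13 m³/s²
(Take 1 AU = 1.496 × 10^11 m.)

Convert to SI: a = 1.699 AU = 2.5417e+11 m.
Total orbital energy is E = −GMm/(2a); binding energy is E_bind = −E = GMm/(2a).
E_bind = 1.859e+13 · 2098 / (2 · 2.5417e+11) J ≈ 7.672e+04 J = 76.72 kJ.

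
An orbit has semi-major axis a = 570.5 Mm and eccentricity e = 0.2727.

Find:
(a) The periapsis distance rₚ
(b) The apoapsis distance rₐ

Convert to SI: a = 570.5 Mm = 5.705e+08 m.
(a) rₚ = a(1 − e) = 5.705e+08 · (1 − 0.2727) = 5.705e+08 · 0.7273 ≈ 4.149e+08 m = 414.9 Mm.
(b) rₐ = a(1 + e) = 5.705e+08 · (1 + 0.2727) = 5.705e+08 · 1.2727 ≈ 7.261e+08 m = 726.1 Mm.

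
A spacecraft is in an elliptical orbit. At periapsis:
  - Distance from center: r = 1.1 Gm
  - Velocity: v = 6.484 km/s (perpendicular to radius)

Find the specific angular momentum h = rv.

Convert to SI: r = 1.1 Gm = 1.1e+09 m; v = 6.484 km/s = 6484 m/s.
With v perpendicular to r, h = r · v.
h = 1.1e+09 · 6484 m²/s ≈ 7.132e+12 m²/s.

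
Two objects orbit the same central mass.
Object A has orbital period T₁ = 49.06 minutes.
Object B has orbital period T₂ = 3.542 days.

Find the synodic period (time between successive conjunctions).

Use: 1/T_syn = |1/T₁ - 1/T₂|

Convert to SI: T₁ = 49.06 minutes = 2943.6 s; T₂ = 3.542 days = 306029 s.
T_syn = |T₁ · T₂ / (T₁ − T₂)|.
T_syn = |2943.6 · 306029 / (2943.6 − 306029)| s ≈ 2972 s = 49.54 minutes.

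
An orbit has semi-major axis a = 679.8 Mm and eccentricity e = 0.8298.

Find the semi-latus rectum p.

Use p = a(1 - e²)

Convert to SI: a = 679.8 Mm = 6.798e+08 m.
p = a (1 − e²).
p = 6.798e+08 · (1 − (0.8298)²) = 6.798e+08 · 0.311432 ≈ 2.117e+08 m = 211.7 Mm.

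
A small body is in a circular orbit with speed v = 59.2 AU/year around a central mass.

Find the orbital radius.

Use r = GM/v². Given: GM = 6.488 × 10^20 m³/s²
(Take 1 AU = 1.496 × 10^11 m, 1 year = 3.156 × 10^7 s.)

Convert to SI: v = 59.2 AU/year = 280619 m/s.
For a circular orbit, v² = GM / r, so r = GM / v².
r = 6.488e+20 / (280619)² m ≈ 8.239e+09 m = 0.05507 AU.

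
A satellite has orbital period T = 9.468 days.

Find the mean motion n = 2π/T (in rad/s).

Convert to SI: T = 9.468 days = 818035 s.
n = 2π / T.
n = 2π / 818035 s ≈ 7.681e-06 rad/s.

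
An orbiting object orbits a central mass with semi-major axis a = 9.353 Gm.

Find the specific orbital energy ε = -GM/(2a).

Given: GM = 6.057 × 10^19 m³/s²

Convert to SI: a = 9.353 Gm = 9.353e+09 m.
ε = −GM / (2a).
ε = −6.057e+19 / (2 · 9.353e+09) J/kg ≈ -3.238e+09 J/kg = -3.238 GJ/kg.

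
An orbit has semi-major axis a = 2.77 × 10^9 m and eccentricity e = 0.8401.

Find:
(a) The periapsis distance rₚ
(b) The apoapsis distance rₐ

(a) rₚ = a(1 − e) = 2.77e+09 · (1 − 0.8401) = 2.77e+09 · 0.1599 ≈ 4.429e+08 m = 4.429 × 10^8 m.
(b) rₐ = a(1 + e) = 2.77e+09 · (1 + 0.8401) = 2.77e+09 · 1.8401 ≈ 5.097e+09 m = 5.097 × 10^9 m.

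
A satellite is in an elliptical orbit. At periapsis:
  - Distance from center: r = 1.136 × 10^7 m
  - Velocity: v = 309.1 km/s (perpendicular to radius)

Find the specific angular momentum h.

Convert to SI: v = 309.1 km/s = 309100 m/s.
With v perpendicular to r, h = r · v.
h = 1.136e+07 · 309100 m²/s ≈ 3.511e+12 m²/s.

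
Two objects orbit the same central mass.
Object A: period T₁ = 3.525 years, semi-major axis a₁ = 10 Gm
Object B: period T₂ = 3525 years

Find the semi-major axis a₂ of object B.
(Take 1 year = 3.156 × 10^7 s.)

Convert to SI: T₁ = 3.525 years = 1.11249e+08 s; a₁ = 10 Gm = 1e+10 m; T₂ = 3525 years = 1.11249e+11 s.
Kepler's third law: (T₁/T₂)² = (a₁/a₂)³ ⇒ a₂ = a₁ · (T₂/T₁)^(2/3).
T₂/T₁ = 1.11249e+11 / 1.11249e+08 = 1000.
a₂ = 1e+10 · (1000)^(2/3) m ≈ 1e+12 m = 1000 Gm.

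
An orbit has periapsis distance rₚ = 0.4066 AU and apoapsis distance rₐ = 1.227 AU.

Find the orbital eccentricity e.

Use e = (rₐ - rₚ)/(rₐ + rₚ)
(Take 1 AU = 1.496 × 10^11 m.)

Convert to SI: rₚ = 0.4066 AU = 6.08274e+10 m; rₐ = 1.227 AU = 1.83559e+11 m.
e = (rₐ − rₚ) / (rₐ + rₚ).
e = (1.83559e+11 − 6.08274e+10) / (1.83559e+11 + 6.08274e+10) = 1.22732e+11 / 2.44387e+11 ≈ 0.5022.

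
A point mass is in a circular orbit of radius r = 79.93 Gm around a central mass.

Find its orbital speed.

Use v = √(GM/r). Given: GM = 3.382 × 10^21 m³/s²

Convert to SI: r = 79.93 Gm = 7.993e+10 m.
For a circular orbit, gravity supplies the centripetal force, so v = √(GM / r).
v = √(3.382e+21 / 7.993e+10) m/s ≈ 2.057e+05 m/s = 205.7 km/s.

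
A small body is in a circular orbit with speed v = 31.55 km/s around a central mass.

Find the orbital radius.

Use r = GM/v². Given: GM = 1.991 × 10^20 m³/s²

Convert to SI: v = 31.55 km/s = 31550 m/s.
For a circular orbit, v² = GM / r, so r = GM / v².
r = 1.991e+20 / (31550)² m ≈ 2e+11 m = 200 Gm.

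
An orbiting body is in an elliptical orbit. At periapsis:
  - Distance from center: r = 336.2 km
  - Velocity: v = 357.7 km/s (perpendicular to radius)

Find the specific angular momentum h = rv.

Convert to SI: r = 336.2 km = 336200 m; v = 357.7 km/s = 357700 m/s.
With v perpendicular to r, h = r · v.
h = 336200 · 357700 m²/s ≈ 1.203e+11 m²/s.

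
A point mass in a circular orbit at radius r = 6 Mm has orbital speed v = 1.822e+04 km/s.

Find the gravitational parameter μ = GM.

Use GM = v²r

Convert to SI: r = 6 Mm = 6e+06 m; v = 1.822e+04 km/s = 1.822e+07 m/s.
For a circular orbit v² = GM/r, so GM = v² · r.
GM = (1.822e+07)² · 6e+06 m³/s² ≈ 1.992e+21 m³/s² = 1.992 × 10^21 m³/s².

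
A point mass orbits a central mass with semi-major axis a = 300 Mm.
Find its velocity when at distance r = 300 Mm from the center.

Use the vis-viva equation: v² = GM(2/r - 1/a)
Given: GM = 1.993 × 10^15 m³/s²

Convert to SI: a = 300 Mm = 3e+08 m; r = 300 Mm = 3e+08 m.
Vis-viva: v = √(GM · (2/r − 1/a)).
2/r − 1/a = 2/3e+08 − 1/3e+08 = 3.33333e-09 m⁻¹.
v = √(1.993e+15 · 3.33333e-09) m/s ≈ 2577 m/s = 2.577 km/s.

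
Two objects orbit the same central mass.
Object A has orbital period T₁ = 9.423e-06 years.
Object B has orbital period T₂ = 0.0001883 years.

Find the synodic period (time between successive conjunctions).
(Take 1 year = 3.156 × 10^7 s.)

Convert to SI: T₁ = 9.423e-06 years = 297.39 s; T₂ = 0.0001883 years = 5942.75 s.
T_syn = |T₁ · T₂ / (T₁ − T₂)|.
T_syn = |297.39 · 5942.75 / (297.39 − 5942.75)| s ≈ 313.1 s = 9.919e-06 years.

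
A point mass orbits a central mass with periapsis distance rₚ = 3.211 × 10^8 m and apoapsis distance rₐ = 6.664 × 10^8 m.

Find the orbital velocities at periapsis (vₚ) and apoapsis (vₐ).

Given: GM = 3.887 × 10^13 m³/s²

Use the vis-viva equation v² = GM(2/r − 1/a) with a = (rₚ + rₐ)/2 = (3.211e+08 + 6.664e+08)/2 = 4.9375e+08 m.
vₚ = √(GM · (2/rₚ − 1/a)) = √(3.887e+13 · (2/3.211e+08 − 1/4.9375e+08)) m/s ≈ 404.2 m/s = 404.2 m/s.
vₐ = √(GM · (2/rₐ − 1/a)) = √(3.887e+13 · (2/6.664e+08 − 1/4.9375e+08)) m/s ≈ 194.8 m/s = 194.8 m/s.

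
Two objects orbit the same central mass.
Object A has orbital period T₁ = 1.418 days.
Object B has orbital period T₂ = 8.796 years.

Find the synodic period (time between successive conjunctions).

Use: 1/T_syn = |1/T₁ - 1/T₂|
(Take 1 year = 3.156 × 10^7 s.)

Convert to SI: T₁ = 1.418 days = 122515 s; T₂ = 8.796 years = 2.77602e+08 s.
T_syn = |T₁ · T₂ / (T₁ − T₂)|.
T_syn = |122515 · 2.77602e+08 / (122515 − 2.77602e+08)| s ≈ 1.226e+05 s = 1.419 days.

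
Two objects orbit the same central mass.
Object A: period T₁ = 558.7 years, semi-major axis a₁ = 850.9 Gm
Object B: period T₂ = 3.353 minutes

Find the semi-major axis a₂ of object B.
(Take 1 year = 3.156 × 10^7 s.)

Convert to SI: T₁ = 558.7 years = 1.76326e+10 s; a₁ = 850.9 Gm = 8.509e+11 m; T₂ = 3.353 minutes = 201.18 s.
Kepler's third law: (T₁/T₂)² = (a₁/a₂)³ ⇒ a₂ = a₁ · (T₂/T₁)^(2/3).
T₂/T₁ = 201.18 / 1.76326e+10 = 1.14096e-08.
a₂ = 8.509e+11 · (1.14096e-08)^(2/3) m ≈ 4.312e+06 m = 4.312 Mm.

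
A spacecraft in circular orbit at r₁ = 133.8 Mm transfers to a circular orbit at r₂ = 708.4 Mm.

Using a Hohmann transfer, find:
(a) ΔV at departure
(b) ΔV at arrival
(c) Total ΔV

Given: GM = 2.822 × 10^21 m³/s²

Convert to SI: r₁ = 133.8 Mm = 1.338e+08 m; r₂ = 708.4 Mm = 7.084e+08 m.
Transfer semi-major axis: a_t = (r₁ + r₂)/2 = (1.338e+08 + 7.084e+08)/2 = 4.211e+08 m.
Circular speeds: v₁ = √(GM/r₁) = 4.59251e+06 m/s, v₂ = √(GM/r₂) = 1.9959e+06 m/s.
Transfer speeds (vis-viva v² = GM(2/r − 1/a_t)): v₁ᵗ = 5.95658e+06 m/s, v₂ᵗ = 1.12506e+06 m/s.
(a) ΔV₁ = |v₁ᵗ − v₁| ≈ 1.364e+06 m/s = 1364 km/s.
(b) ΔV₂ = |v₂ − v₂ᵗ| ≈ 8.708e+05 m/s = 870.8 km/s.
(c) ΔV_total = ΔV₁ + ΔV₂ ≈ 2.235e+06 m/s = 2235 km/s.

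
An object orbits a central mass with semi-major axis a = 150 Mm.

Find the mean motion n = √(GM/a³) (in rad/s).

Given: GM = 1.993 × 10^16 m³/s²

Convert to SI: a = 150 Mm = 1.5e+08 m.
n = √(GM / a³).
n = √(1.993e+16 / (1.5e+08)³) rad/s ≈ 7.685e-05 rad/s.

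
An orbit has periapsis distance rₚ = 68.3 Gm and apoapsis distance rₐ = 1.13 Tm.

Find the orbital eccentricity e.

Convert to SI: rₚ = 68.3 Gm = 6.83e+10 m; rₐ = 1.13 Tm = 1.13e+12 m.
e = (rₐ − rₚ) / (rₐ + rₚ).
e = (1.13e+12 − 6.83e+10) / (1.13e+12 + 6.83e+10) = 1.0617e+12 / 1.1983e+12 ≈ 0.886.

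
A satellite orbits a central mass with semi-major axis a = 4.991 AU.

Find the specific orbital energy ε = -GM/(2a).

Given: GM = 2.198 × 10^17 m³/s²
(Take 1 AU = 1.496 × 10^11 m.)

Convert to SI: a = 4.991 AU = 7.46654e+11 m.
ε = −GM / (2a).
ε = −2.198e+17 / (2 · 7.46654e+11) J/kg ≈ -1.472e+05 J/kg = -147.2 kJ/kg.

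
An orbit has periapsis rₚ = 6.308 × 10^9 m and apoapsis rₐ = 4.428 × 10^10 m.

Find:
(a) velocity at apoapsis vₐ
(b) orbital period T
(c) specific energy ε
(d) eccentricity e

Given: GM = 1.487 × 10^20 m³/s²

(a) With a = (rₚ + rₐ)/2 = 2.5294e+10 m, vₐ = √(GM (2/rₐ − 1/a)) = √(1.487e+20 · (2/4.428e+10 − 1/2.5294e+10)) m/s ≈ 2.894e+04 m/s
(b) With a = (rₚ + rₐ)/2 = 2.5294e+10 m, T = 2π √(a³/GM) = 2π √((2.5294e+10)³/1.487e+20) s ≈ 2.073e+06 s
(c) With a = (rₚ + rₐ)/2 = 2.5294e+10 m, ε = −GM/(2a) = −1.487e+20/(2 · 2.5294e+10) J/kg ≈ -2.939e+09 J/kg
(d) e = (rₐ − rₚ)/(rₐ + rₚ) = (4.428e+10 − 6.308e+09)/(4.428e+10 + 6.308e+09) ≈ 0.7506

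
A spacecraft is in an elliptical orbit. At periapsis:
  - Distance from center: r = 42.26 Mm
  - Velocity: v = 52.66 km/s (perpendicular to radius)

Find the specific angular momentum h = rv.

Convert to SI: r = 42.26 Mm = 4.226e+07 m; v = 52.66 km/s = 52660 m/s.
With v perpendicular to r, h = r · v.
h = 4.226e+07 · 52660 m²/s ≈ 2.225e+12 m²/s.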